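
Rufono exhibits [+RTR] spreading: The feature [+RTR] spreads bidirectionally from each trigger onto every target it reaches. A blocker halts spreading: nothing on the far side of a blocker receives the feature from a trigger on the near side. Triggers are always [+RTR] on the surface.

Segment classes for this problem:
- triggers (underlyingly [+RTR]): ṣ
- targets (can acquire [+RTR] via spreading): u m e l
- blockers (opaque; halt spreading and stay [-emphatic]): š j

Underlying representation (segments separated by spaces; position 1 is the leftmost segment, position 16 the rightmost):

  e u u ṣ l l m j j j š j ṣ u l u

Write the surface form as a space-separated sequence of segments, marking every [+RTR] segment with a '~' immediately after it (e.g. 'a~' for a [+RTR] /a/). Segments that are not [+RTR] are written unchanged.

From /ṣ/ at 4 rightward: 5 /l/ → [+RTR]; 6 /l/ → [+RTR]; 7 /m/ → [+RTR]; 8 /j/ blocks.
From /ṣ/ at 4 leftward: 3 /u/ → [+RTR]; 2 /u/ → [+RTR]; 1 /e/ → [+RTR]; word edge.
From /ṣ/ at 13 rightward: 14 /u/ → [+RTR]; 15 /l/ → [+RTR]; 16 /u/ → [+RTR]; word edge.
From /ṣ/ at 13 leftward: 12 /j/ blocks.
[+RTR] positions on the surface: 1 2 3 4 5 6 7 13 14 15 16.

e~ u~ u~ ṣ~ l~ l~ m~ j j j š j ṣ~ u~ l~ u~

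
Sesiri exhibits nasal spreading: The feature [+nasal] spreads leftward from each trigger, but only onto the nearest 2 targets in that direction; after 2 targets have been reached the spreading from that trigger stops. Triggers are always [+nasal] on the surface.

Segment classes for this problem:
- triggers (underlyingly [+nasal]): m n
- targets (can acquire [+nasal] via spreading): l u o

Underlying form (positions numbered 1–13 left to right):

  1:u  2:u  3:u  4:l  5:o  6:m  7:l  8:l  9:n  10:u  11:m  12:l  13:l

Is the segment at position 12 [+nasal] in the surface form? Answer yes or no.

From /m/ at 6 leftward: 5 /o/ → [+nasal]; 4 /l/ → [+nasal]; bound reached.
From /n/ at 9 leftward: 8 /l/ → [+nasal]; 7 /l/ → [+nasal]; bound reached.
From /m/ at 11 leftward: 10 /u/ → [+nasal]; 9 /n/ is itself a trigger — this domain ends here.
Targets with no active source: positions 1 2 3 12 13 stay [-nasal].
[+nasal] positions on the surface: 4 5 6 7 8 9 10 11.

no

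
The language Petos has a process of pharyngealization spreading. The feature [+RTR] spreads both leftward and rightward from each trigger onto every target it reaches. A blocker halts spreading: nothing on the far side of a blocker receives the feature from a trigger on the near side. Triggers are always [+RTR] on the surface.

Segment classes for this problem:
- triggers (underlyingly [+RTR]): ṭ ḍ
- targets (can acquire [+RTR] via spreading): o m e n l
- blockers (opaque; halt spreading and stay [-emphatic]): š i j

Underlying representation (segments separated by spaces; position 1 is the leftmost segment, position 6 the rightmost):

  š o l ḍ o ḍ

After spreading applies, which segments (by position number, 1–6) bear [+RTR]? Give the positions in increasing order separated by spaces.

2 3 4 5 6

From /ḍ/ at 4 rightward: 5 /o/ → [+RTR]; 6 /ḍ/ is itself a trigger — this domain ends here.
From /ḍ/ at 4 leftward: 3 /l/ → [+RTR]; 2 /o/ → [+RTR]; 1 /š/ blocks.
From /ḍ/ at 6 rightward: word edge.
From /ḍ/ at 6 leftward: 5 /o/ → [+RTR]; 4 /ḍ/ is itself a trigger — this domain ends here.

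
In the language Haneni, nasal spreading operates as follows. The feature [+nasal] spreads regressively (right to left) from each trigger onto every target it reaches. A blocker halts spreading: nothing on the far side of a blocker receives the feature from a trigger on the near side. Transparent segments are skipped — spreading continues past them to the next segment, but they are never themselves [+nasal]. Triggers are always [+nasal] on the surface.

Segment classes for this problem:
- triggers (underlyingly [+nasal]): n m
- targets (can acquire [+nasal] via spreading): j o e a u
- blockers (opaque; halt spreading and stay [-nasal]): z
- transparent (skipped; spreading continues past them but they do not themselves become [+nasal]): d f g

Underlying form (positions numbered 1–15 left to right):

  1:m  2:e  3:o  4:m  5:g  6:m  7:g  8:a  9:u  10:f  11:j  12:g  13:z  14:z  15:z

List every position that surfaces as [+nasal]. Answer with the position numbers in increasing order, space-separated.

1 2 3 4 6

From /m/ at 1 leftward: word edge.
From /m/ at 4 leftward: 3 /o/ → [+nasal]; 2 /e/ → [+nasal]; 1 /m/ is itself a trigger — this domain ends here.
From /m/ at 6 leftward: 5 /g/ transparent; 4 /m/ is itself a trigger — this domain ends here.
Targets with no active source: positions 8 9 11 stay [-nasal].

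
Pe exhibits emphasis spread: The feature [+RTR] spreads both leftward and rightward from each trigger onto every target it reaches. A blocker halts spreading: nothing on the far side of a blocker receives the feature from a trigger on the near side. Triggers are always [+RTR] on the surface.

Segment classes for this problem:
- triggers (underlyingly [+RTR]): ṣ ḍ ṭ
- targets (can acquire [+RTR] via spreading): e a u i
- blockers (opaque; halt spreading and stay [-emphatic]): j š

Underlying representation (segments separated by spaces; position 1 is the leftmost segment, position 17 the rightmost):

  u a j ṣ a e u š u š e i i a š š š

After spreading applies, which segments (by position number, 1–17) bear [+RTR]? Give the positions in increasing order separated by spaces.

4 5 6 7

From /ṣ/ at 4 rightward: 5 /a/ → [+RTR]; 6 /e/ → [+RTR]; 7 /u/ → [+RTR]; 8 /š/ blocks.
From /ṣ/ at 4 leftward: 3 /j/ blocks.
Targets with no active source: positions 1 2 9 11 12 13 14 stay [-emphatic].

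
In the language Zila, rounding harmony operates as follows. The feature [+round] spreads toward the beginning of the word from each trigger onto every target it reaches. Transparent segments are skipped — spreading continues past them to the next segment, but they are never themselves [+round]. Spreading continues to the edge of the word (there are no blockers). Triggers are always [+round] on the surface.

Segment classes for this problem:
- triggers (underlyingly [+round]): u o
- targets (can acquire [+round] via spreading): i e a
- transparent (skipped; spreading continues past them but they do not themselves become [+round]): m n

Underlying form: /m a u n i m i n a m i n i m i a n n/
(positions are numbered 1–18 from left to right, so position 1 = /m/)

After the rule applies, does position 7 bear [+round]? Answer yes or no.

From /u/ at 3 leftward: 2 /a/ → [+round]; 1 /m/ transparent; word edge.
Targets with no active source: positions 5 7 9 11 13 15 16 stay [-round].
[+round] positions on the surface: 2 3.

no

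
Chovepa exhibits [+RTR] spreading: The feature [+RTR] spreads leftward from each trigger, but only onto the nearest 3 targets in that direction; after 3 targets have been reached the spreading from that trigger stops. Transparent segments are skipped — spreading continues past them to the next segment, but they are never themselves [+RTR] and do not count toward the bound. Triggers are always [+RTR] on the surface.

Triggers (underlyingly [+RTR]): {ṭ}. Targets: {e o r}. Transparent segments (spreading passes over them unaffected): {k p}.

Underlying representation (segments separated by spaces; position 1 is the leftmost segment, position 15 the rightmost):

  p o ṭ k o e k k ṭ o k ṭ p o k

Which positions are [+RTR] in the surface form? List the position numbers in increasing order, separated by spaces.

From /ṭ/ at 3 leftward: 2 /o/ → [+RTR]; 1 /p/ transparent; word edge.
From /ṭ/ at 9 leftward: 8 /k/ transparent; 7 /k/ transparent; 6 /e/ → [+RTR]; 5 /o/ → [+RTR]; 4 /k/ transparent; 3 /ṭ/ is itself a trigger — this domain ends here.
From /ṭ/ at 12 leftward: 11 /k/ transparent; 10 /o/ → [+RTR]; 9 /ṭ/ is itself a trigger — this domain ends here.
Target with no active source: position 14 stays [-emphatic].

2 3 5 6 9 10 12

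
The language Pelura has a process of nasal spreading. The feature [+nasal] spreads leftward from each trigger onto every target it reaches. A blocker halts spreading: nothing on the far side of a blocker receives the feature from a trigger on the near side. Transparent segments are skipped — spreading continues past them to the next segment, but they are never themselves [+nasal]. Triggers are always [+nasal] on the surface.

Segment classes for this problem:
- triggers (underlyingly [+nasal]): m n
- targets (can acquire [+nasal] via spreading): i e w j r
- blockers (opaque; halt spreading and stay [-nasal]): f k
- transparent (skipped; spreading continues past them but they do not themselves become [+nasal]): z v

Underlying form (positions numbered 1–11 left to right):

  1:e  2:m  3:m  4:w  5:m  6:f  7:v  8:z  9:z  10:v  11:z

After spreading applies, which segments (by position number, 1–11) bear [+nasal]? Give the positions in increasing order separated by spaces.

1 2 3 4 5

From /m/ at 2 leftward: 1 /e/ → [+nasal]; word edge.
From /m/ at 3 leftward: 2 /m/ is itself a trigger — this domain ends here.
From /m/ at 5 leftward: 4 /w/ → [+nasal]; 3 /m/ is itself a trigger — this domain ends here.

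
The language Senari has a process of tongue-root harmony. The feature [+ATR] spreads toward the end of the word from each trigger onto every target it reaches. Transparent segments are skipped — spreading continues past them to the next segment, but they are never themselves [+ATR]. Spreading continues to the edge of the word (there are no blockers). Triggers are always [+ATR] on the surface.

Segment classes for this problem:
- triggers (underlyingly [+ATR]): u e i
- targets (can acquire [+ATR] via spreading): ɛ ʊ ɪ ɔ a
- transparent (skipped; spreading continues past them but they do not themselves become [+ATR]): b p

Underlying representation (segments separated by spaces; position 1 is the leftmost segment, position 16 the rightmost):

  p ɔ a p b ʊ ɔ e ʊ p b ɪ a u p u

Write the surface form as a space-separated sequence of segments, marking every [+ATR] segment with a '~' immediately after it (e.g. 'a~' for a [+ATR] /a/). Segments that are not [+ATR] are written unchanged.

p ɔ a p b ʊ ɔ e~ ʊ~ p b ɪ~ a~ u~ p u~

From /e/ at 8 rightward: 9 /ʊ/ → [+ATR]; 10 /p/ transparent; 11 /b/ transparent; 12 /ɪ/ → [+ATR]; 13 /a/ → [+ATR]; 14 /u/ is itself a trigger — this domain ends here.
From /u/ at 14 rightward: 15 /p/ transparent; 16 /u/ is itself a trigger — this domain ends here.
From /u/ at 16 rightward: word edge.
Targets with no active source: positions 2 3 6 7 stay [-ATR].
[+ATR] positions on the surface: 8 9 12 13 14 16.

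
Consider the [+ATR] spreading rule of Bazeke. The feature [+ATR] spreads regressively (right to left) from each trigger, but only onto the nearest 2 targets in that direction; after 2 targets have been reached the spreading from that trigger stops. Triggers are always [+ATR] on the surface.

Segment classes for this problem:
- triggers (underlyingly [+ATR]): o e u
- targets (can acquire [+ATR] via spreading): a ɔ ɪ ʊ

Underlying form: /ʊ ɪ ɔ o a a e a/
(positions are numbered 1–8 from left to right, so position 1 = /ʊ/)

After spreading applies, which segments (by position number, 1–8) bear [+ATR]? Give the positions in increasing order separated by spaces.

From /o/ at 4 leftward: 3 /ɔ/ → [+ATR]; 2 /ɪ/ → [+ATR]; bound reached.
From /e/ at 7 leftward: 6 /a/ → [+ATR]; 5 /a/ → [+ATR]; bound reached.
Targets with no active source: positions 1 8 stay [-ATR].

2 3 4 5 6 7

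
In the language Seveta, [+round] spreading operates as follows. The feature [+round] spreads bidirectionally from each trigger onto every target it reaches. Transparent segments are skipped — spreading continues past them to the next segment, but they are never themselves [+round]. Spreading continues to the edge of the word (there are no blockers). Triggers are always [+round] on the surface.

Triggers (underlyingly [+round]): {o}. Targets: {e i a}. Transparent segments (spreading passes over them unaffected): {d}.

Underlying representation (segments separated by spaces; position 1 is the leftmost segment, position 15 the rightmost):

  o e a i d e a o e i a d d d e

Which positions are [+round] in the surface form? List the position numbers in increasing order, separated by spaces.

1 2 3 4 6 7 8 9 10 11 15

From /o/ at 1 rightward: 2 /e/ → [+round]; 3 /a/ → [+round]; 4 /i/ → [+round]; 5 /d/ transparent; 6 /e/ → [+round]; 7 /a/ → [+round]; 8 /o/ is itself a trigger — this domain ends here.
From /o/ at 1 leftward: word edge.
From /o/ at 8 rightward: 9 /e/ → [+round]; 10 /i/ → [+round]; 11 /a/ → [+round]; 12 /d/ transparent; 13 /d/ transparent; 14 /d/ transparent; 15 /e/ → [+round]; word edge.
From /o/ at 8 leftward: 7 /a/ → [+round]; 6 /e/ → [+round]; 5 /d/ transparent; 4 /i/ → [+round]; 3 /a/ → [+round]; 2 /e/ → [+round]; 1 /o/ is itself a trigger — this domain ends here.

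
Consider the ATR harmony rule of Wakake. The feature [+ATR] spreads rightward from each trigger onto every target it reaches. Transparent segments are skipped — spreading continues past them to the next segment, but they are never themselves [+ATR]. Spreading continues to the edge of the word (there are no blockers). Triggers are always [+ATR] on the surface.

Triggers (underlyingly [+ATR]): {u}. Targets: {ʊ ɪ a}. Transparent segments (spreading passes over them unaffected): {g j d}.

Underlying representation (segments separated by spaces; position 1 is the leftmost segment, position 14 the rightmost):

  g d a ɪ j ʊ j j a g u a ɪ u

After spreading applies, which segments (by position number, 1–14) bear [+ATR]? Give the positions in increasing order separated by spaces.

From /u/ at 11 rightward: 12 /a/ → [+ATR]; 13 /ɪ/ → [+ATR]; 14 /u/ is itself a trigger — this domain ends here.
From /u/ at 14 rightward: word edge.
Targets with no active source: positions 3 4 6 9 stay [-ATR].

11 12 13 14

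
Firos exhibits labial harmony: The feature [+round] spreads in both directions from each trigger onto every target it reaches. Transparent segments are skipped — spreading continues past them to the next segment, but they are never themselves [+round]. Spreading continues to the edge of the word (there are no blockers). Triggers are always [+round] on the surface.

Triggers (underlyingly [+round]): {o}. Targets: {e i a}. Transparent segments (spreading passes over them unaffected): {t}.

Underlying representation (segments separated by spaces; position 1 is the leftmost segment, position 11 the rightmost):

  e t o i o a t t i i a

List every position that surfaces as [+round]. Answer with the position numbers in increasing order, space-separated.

From /o/ at 3 rightward: 4 /i/ → [+round]; 5 /o/ is itself a trigger — this domain ends here.
From /o/ at 3 leftward: 2 /t/ transparent; 1 /e/ → [+round]; word edge.
From /o/ at 5 rightward: 6 /a/ → [+round]; 7 /t/ transparent; 8 /t/ transparent; 9 /i/ → [+round]; 10 /i/ → [+round]; 11 /a/ → [+round]; word edge.
From /o/ at 5 leftward: 4 /i/ → [+round]; 3 /o/ is itself a trigger — this domain ends here.

1 3 4 5 6 9 10 11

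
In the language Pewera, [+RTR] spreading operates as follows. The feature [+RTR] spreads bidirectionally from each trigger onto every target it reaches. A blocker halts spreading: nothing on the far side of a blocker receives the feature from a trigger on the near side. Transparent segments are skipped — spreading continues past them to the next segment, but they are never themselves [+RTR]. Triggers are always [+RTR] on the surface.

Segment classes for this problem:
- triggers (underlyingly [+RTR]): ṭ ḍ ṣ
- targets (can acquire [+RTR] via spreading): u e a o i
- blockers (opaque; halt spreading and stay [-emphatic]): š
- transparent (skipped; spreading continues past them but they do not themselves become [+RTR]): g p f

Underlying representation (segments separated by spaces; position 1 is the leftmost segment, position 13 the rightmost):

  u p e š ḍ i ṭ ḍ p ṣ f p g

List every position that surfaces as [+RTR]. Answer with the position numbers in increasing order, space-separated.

From /ḍ/ at 5 rightward: 6 /i/ → [+RTR]; 7 /ṭ/ is itself a trigger — this domain ends here.
From /ḍ/ at 5 leftward: 4 /š/ blocks.
From /ṭ/ at 7 rightward: 8 /ḍ/ is itself a trigger — this domain ends here.
From /ṭ/ at 7 leftward: 6 /i/ → [+RTR]; 5 /ḍ/ is itself a trigger — this domain ends here.
From /ḍ/ at 8 rightward: 9 /p/ transparent; 10 /ṣ/ is itself a trigger — this domain ends here.
From /ḍ/ at 8 leftward: 7 /ṭ/ is itself a trigger — this domain ends here.
From /ṣ/ at 10 rightward: 11 /f/ transparent; 12 /p/ transparent; 13 /g/ transparent; word edge.
From /ṣ/ at 10 leftward: 9 /p/ transparent; 8 /ḍ/ is itself a trigger — this domain ends here.
Targets with no active source: positions 1 3 stay [-emphatic].

5 6 7 8 10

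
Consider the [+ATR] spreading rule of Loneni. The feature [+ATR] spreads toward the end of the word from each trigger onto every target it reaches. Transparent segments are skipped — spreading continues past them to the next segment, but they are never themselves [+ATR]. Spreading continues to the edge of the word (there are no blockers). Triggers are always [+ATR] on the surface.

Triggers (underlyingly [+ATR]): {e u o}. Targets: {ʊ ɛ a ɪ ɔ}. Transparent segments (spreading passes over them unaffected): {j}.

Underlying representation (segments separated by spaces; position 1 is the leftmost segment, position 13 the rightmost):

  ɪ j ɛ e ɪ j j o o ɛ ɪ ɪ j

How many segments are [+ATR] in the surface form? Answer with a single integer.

From /e/ at 4 rightward: 5 /ɪ/ → [+ATR]; 6 /j/ transparent; 7 /j/ transparent; 8 /o/ is itself a trigger — this domain ends here.
From /o/ at 8 rightward: 9 /o/ is itself a trigger — this domain ends here.
From /o/ at 9 rightward: 10 /ɛ/ → [+ATR]; 11 /ɪ/ → [+ATR]; 12 /ɪ/ → [+ATR]; 13 /j/ transparent; word edge.
Targets with no active source: positions 1 3 stay [-ATR].
[+ATR] positions on the surface: 4 5 8 9 10 11 12.

7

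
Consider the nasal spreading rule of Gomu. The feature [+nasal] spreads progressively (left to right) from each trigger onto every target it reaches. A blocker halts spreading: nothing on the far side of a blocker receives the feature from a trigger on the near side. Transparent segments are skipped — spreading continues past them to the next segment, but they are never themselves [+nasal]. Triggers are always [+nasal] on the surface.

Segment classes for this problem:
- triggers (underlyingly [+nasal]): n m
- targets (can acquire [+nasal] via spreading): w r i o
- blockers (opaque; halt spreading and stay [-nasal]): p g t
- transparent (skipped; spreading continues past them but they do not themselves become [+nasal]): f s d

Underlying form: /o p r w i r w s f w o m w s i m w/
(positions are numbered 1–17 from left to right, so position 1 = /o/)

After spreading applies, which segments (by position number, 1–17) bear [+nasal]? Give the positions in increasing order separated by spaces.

From /m/ at 12 rightward: 13 /w/ → [+nasal]; 14 /s/ transparent; 15 /i/ → [+nasal]; 16 /m/ is itself a trigger — this domain ends here.
From /m/ at 16 rightward: 17 /w/ → [+nasal]; word edge.
Targets with no active source: positions 1 3 4 5 6 7 10 11 stay [-nasal].

12 13 15 16 17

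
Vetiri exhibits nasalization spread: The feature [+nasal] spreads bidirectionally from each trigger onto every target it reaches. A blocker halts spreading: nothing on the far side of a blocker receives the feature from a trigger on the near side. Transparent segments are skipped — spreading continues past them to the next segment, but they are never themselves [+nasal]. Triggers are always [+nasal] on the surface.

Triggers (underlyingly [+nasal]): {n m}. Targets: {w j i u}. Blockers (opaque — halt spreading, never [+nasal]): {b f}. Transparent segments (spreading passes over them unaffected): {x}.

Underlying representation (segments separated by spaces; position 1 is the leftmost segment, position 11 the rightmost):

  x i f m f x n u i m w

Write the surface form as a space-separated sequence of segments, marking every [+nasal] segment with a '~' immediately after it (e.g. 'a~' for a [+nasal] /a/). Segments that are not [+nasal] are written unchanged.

x i f m~ f x n~ u~ i~ m~ w~

From /m/ at 4 rightward: 5 /f/ blocks.
From /m/ at 4 leftward: 3 /f/ blocks.
From /n/ at 7 rightward: 8 /u/ → [+nasal]; 9 /i/ → [+nasal]; 10 /m/ is itself a trigger — this domain ends here.
From /n/ at 7 leftward: 6 /x/ transparent; 5 /f/ blocks.
From /m/ at 10 rightward: 11 /w/ → [+nasal]; word edge.
From /m/ at 10 leftward: 9 /i/ → [+nasal]; 8 /u/ → [+nasal]; 7 /n/ is itself a trigger — this domain ends here.
Target with no active source: position 2 stays [-nasal].
[+nasal] positions on the surface: 4 7 8 9 10 11.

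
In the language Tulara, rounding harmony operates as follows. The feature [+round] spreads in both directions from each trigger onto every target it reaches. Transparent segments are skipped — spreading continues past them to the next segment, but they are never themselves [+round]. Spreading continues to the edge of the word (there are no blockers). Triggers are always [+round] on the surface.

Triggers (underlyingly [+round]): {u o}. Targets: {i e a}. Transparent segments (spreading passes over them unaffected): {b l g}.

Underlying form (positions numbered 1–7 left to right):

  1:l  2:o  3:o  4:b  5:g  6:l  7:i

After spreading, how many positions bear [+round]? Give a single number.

3

From /o/ at 2 rightward: 3 /o/ is itself a trigger — this domain ends here.
From /o/ at 2 leftward: 1 /l/ transparent; word edge.
From /o/ at 3 rightward: 4 /b/ transparent; 5 /g/ transparent; 6 /l/ transparent; 7 /i/ → [+round]; word edge.
From /o/ at 3 leftward: 2 /o/ is itself a trigger — this domain ends here.
[+round] positions on the surface: 2 3 7.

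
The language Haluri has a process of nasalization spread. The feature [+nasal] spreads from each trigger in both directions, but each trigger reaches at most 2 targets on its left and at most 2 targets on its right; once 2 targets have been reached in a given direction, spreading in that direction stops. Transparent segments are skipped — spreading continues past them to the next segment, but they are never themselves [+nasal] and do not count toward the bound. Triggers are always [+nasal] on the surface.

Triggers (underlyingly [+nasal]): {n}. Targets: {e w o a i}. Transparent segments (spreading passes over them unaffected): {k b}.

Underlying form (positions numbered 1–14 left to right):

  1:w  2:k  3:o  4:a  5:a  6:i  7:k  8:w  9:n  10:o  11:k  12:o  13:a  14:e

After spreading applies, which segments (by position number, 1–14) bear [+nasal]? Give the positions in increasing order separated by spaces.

6 8 9 10 12

From /n/ at 9 rightward: 10 /o/ → [+nasal]; 11 /k/ transparent; 12 /o/ → [+nasal]; bound reached.
From /n/ at 9 leftward: 8 /w/ → [+nasal]; 7 /k/ transparent; 6 /i/ → [+nasal]; bound reached.
Targets with no active source: positions 1 3 4 5 13 14 stay [-nasal].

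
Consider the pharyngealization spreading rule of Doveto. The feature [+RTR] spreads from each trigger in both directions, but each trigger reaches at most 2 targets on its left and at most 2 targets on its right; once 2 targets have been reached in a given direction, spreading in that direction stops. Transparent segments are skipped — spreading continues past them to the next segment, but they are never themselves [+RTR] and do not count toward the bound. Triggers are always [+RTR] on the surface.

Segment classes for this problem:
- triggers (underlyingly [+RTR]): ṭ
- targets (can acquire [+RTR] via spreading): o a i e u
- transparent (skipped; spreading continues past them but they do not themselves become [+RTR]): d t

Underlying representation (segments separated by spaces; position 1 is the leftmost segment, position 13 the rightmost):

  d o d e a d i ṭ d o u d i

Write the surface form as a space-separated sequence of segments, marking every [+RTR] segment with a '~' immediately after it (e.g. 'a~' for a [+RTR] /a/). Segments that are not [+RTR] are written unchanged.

d o d e a~ d i~ ṭ~ d o~ u~ d i

From /ṭ/ at 8 rightward: 9 /d/ transparent; 10 /o/ → [+RTR]; 11 /u/ → [+RTR]; bound reached.
From /ṭ/ at 8 leftward: 7 /i/ → [+RTR]; 6 /d/ transparent; 5 /a/ → [+RTR]; bound reached.
Targets with no active source: positions 2 4 13 stay [-emphatic].
[+RTR] positions on the surface: 5 7 8 10 11.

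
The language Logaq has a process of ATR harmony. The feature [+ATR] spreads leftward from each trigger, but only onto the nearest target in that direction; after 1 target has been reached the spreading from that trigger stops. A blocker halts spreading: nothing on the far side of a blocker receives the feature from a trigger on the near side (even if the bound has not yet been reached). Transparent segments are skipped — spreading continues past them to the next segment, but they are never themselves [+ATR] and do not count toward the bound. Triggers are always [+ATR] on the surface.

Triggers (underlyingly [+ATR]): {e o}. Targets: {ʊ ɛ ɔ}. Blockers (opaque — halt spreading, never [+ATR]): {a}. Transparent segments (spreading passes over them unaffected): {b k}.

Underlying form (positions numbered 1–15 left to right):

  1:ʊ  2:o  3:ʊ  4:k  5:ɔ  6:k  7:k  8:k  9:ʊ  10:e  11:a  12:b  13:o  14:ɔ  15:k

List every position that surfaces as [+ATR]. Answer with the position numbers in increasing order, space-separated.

From /o/ at 2 leftward: 1 /ʊ/ → [+ATR]; bound reached.
From /e/ at 10 leftward: 9 /ʊ/ → [+ATR]; bound reached.
From /o/ at 13 leftward: 12 /b/ transparent; 11 /a/ blocks.
Targets with no active source: positions 3 5 14 stay [-ATR].

1 2 9 10 13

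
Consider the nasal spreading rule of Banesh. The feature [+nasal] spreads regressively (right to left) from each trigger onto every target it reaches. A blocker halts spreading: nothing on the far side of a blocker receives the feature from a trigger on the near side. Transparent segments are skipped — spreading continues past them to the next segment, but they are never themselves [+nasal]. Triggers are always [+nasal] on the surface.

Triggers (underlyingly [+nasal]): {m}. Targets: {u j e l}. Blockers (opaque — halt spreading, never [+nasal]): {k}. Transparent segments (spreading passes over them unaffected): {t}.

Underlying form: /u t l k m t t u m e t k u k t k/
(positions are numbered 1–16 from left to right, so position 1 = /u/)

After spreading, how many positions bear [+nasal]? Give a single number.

From /m/ at 5 leftward: 4 /k/ blocks.
From /m/ at 9 leftward: 8 /u/ → [+nasal]; 7 /t/ transparent; 6 /t/ transparent; 5 /m/ is itself a trigger — this domain ends here.
Targets with no active source: positions 1 3 10 13 stay [-nasal].
[+nasal] positions on the surface: 5 8 9.

3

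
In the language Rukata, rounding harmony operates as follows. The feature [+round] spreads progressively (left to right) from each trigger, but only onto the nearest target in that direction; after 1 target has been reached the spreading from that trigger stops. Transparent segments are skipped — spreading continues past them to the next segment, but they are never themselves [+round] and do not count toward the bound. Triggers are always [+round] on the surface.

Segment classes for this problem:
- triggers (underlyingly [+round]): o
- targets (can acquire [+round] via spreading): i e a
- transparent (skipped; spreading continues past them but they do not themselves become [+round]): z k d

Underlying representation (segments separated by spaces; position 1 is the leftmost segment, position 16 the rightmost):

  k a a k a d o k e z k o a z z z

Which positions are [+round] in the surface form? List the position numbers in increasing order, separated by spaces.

From /o/ at 7 rightward: 8 /k/ transparent; 9 /e/ → [+round]; bound reached.
From /o/ at 12 rightward: 13 /a/ → [+round]; bound reached.
Targets with no active source: positions 2 3 5 stay [-round].

7 9 12 13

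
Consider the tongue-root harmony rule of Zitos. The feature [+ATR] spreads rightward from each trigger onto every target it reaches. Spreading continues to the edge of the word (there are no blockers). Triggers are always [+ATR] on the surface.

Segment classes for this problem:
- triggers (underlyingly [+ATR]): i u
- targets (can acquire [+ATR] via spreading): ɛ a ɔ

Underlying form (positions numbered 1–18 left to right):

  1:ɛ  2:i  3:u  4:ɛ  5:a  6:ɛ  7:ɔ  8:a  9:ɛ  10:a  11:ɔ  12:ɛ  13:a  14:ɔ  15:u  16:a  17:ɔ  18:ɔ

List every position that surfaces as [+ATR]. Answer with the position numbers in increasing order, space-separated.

From /i/ at 2 rightward: 3 /u/ is itself a trigger — this domain ends here.
From /u/ at 3 rightward: 4 /ɛ/ → [+ATR]; 5 /a/ → [+ATR]; 6 /ɛ/ → [+ATR]; 7 /ɔ/ → [+ATR]; 8 /a/ → [+ATR]; 9 /ɛ/ → [+ATR]; 10 /a/ → [+ATR]; 11 /ɔ/ → [+ATR]; 12 /ɛ/ → [+ATR]; 13 /a/ → [+ATR]; 14 /ɔ/ → [+ATR]; 15 /u/ is itself a trigger — this domain ends here.
From /u/ at 15 rightward: 16 /a/ → [+ATR]; 17 /ɔ/ → [+ATR]; 18 /ɔ/ → [+ATR]; word edge.
Target with no active source: position 1 stays [-ATR].

2 3 4 5 6 7 8 9 10 11 12 13 14 15 16 17 18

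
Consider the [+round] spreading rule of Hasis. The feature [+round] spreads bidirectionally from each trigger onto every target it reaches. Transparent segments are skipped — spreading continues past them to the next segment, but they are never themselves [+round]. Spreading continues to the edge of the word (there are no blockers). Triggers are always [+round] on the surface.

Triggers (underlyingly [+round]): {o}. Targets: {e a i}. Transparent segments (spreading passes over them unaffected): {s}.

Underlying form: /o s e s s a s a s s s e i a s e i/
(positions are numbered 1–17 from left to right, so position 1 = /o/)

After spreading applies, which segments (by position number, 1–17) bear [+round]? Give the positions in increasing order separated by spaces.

From /o/ at 1 rightward: 2 /s/ transparent; 3 /e/ → [+round]; 4 /s/ transparent; 5 /s/ transparent; 6 /a/ → [+round]; 7 /s/ transparent; 8 /a/ → [+round]; 9 /s/ transparent; 10 /s/ transparent; 11 /s/ transparent; 12 /e/ → [+round]; 13 /i/ → [+round]; 14 /a/ → [+round]; 15 /s/ transparent; 16 /e/ → [+round]; 17 /i/ → [+round]; word edge.
From /o/ at 1 leftward: word edge.

1 3 6 8 12 13 14 16 17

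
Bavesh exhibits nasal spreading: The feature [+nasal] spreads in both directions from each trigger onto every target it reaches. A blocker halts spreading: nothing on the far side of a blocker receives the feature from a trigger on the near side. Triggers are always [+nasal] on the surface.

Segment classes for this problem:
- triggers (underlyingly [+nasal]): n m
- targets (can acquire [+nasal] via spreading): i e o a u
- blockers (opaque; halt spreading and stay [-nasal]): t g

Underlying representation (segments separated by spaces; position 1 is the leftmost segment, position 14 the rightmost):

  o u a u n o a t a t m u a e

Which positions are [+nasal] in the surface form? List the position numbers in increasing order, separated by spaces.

From /n/ at 5 rightward: 6 /o/ → [+nasal]; 7 /a/ → [+nasal]; 8 /t/ blocks.
From /n/ at 5 leftward: 4 /u/ → [+nasal]; 3 /a/ → [+nasal]; 2 /u/ → [+nasal]; 1 /o/ → [+nasal]; word edge.
From /m/ at 11 rightward: 12 /u/ → [+nasal]; 13 /a/ → [+nasal]; 14 /e/ → [+nasal]; word edge.
From /m/ at 11 leftward: 10 /t/ blocks.
Target with no active source: position 9 stays [-nasal].

1 2 3 4 5 6 7 11 12 13 14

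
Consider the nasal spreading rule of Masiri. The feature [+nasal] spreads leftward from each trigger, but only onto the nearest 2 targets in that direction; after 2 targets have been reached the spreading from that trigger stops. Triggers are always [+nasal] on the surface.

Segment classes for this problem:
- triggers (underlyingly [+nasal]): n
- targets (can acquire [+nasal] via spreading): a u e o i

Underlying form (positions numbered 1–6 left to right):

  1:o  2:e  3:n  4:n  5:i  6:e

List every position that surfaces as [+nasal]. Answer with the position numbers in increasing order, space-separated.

1 2 3 4

From /n/ at 3 leftward: 2 /e/ → [+nasal]; 1 /o/ → [+nasal]; bound reached.
From /n/ at 4 leftward: 3 /n/ is itself a trigger — this domain ends here.
Targets with no active source: positions 5 6 stay [-nasal].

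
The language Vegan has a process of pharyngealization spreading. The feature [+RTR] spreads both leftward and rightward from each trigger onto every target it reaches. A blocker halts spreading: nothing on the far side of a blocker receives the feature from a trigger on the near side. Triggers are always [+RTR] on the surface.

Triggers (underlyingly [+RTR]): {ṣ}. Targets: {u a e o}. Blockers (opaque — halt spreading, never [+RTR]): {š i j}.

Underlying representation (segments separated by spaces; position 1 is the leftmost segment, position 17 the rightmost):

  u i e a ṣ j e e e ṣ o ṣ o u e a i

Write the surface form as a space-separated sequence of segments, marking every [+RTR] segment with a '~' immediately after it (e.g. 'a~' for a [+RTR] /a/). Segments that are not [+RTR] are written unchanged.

u i e~ a~ ṣ~ j e~ e~ e~ ṣ~ o~ ṣ~ o~ u~ e~ a~ i

From /ṣ/ at 5 rightward: 6 /j/ blocks.
From /ṣ/ at 5 leftward: 4 /a/ → [+RTR]; 3 /e/ → [+RTR]; 2 /i/ blocks.
From /ṣ/ at 10 rightward: 11 /o/ → [+RTR]; 12 /ṣ/ is itself a trigger — this domain ends here.
From /ṣ/ at 10 leftward: 9 /e/ → [+RTR]; 8 /e/ → [+RTR]; 7 /e/ → [+RTR]; 6 /j/ blocks.
From /ṣ/ at 12 rightward: 13 /o/ → [+RTR]; 14 /u/ → [+RTR]; 15 /e/ → [+RTR]; 16 /a/ → [+RTR]; 17 /i/ blocks.
From /ṣ/ at 12 leftward: 11 /o/ → [+RTR]; 10 /ṣ/ is itself a trigger — this domain ends here.
Target with no active source: position 1 stays [-emphatic].
[+RTR] positions on the surface: 3 4 5 7 8 9 10 11 12 13 14 15 16.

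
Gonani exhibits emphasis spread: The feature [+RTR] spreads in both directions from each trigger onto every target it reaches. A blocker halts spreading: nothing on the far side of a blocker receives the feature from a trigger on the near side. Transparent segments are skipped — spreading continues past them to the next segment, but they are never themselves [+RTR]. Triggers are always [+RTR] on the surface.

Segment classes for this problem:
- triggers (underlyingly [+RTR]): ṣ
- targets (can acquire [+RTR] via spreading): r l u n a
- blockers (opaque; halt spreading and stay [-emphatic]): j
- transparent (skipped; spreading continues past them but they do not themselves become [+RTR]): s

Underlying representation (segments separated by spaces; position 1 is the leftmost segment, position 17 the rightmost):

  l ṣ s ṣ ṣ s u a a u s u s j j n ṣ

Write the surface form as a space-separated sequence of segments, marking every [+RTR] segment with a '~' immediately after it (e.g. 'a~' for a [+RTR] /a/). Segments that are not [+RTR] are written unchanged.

l~ ṣ~ s ṣ~ ṣ~ s u~ a~ a~ u~ s u~ s j j n~ ṣ~

From /ṣ/ at 2 rightward: 3 /s/ transparent; 4 /ṣ/ is itself a trigger — this domain ends here.
From /ṣ/ at 2 leftward: 1 /l/ → [+RTR]; word edge.
From /ṣ/ at 4 rightward: 5 /ṣ/ is itself a trigger — this domain ends here.
From /ṣ/ at 4 leftward: 3 /s/ transparent; 2 /ṣ/ is itself a trigger — this domain ends here.
From /ṣ/ at 5 rightward: 6 /s/ transparent; 7 /u/ → [+RTR]; 8 /a/ → [+RTR]; 9 /a/ → [+RTR]; 10 /u/ → [+RTR]; 11 /s/ transparent; 12 /u/ → [+RTR]; 13 /s/ transparent; 14 /j/ blocks.
From /ṣ/ at 5 leftward: 4 /ṣ/ is itself a trigger — this domain ends here.
From /ṣ/ at 17 rightward: word edge.
From /ṣ/ at 17 leftward: 16 /n/ → [+RTR]; 15 /j/ blocks.
[+RTR] positions on the surface: 1 2 4 5 7 8 9 10 12 16 17.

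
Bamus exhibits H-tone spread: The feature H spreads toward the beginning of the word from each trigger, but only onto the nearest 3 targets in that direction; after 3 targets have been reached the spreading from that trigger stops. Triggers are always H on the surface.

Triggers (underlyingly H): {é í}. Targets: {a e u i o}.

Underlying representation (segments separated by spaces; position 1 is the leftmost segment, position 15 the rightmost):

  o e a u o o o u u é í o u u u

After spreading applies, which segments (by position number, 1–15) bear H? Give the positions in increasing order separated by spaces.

7 8 9 10 11

From /é/ at 10 leftward: 9 /u/ → H; 8 /u/ → H; 7 /o/ → H; bound reached.
From /í/ at 11 leftward: 10 /é/ is itself a trigger — this domain ends here.
Targets with no active source: positions 1 2 3 4 5 6 12 13 14 15 stay [-high tone].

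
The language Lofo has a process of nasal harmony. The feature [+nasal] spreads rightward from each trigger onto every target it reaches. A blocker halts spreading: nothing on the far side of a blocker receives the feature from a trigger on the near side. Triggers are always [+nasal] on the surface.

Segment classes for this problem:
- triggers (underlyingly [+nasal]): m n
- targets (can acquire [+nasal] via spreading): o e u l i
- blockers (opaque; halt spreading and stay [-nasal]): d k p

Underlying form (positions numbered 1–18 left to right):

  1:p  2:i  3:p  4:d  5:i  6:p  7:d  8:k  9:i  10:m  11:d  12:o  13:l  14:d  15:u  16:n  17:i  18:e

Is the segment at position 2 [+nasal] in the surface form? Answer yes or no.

no

From /m/ at 10 rightward: 11 /d/ blocks.
From /n/ at 16 rightward: 17 /i/ → [+nasal]; 18 /e/ → [+nasal]; word edge.
Targets with no active source: positions 2 5 9 12 13 15 stay [-nasal].
[+nasal] positions on the surface: 10 16 17 18.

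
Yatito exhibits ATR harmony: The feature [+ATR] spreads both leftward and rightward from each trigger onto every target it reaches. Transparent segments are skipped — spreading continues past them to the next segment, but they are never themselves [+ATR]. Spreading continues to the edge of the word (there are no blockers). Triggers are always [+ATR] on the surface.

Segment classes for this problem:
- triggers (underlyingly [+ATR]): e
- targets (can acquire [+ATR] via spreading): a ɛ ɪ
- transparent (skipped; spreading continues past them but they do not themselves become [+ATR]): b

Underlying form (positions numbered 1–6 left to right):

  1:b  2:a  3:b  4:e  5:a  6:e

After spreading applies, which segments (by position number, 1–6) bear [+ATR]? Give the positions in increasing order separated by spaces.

2 4 5 6

From /e/ at 4 rightward: 5 /a/ → [+ATR]; 6 /e/ is itself a trigger — this domain ends here.
From /e/ at 4 leftward: 3 /b/ transparent; 2 /a/ → [+ATR]; 1 /b/ transparent; word edge.
From /e/ at 6 rightward: word edge.
From /e/ at 6 leftward: 5 /a/ → [+ATR]; 4 /e/ is itself a trigger — this domain ends here.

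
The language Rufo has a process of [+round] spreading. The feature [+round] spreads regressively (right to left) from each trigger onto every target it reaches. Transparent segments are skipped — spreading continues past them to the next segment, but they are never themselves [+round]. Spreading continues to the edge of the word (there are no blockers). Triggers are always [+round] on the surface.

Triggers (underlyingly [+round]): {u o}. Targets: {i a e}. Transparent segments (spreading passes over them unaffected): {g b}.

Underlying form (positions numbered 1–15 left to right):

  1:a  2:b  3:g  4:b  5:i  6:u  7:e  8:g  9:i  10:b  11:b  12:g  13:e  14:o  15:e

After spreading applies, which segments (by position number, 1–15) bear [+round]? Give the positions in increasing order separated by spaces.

From /u/ at 6 leftward: 5 /i/ → [+round]; 4 /b/ transparent; 3 /g/ transparent; 2 /b/ transparent; 1 /a/ → [+round]; word edge.
From /o/ at 14 leftward: 13 /e/ → [+round]; 12 /g/ transparent; 11 /b/ transparent; 10 /b/ transparent; 9 /i/ → [+round]; 8 /g/ transparent; 7 /e/ → [+round]; 6 /u/ is itself a trigger — this domain ends here.
Target with no active source: position 15 stays [-round].

1 5 6 7 9 13 14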